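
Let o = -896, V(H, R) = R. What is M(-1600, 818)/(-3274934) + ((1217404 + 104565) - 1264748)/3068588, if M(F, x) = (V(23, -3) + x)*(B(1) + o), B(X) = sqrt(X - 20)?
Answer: 1214100349767/5024711586596 - 815*I*sqrt(19)/3274934 ≈ 0.24163 - 0.0010848*I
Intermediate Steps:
B(X) = sqrt(-20 + X)
M(F, x) = (-896 + I*sqrt(19))*(-3 + x) (M(F, x) = (-3 + x)*(sqrt(-20 + 1) - 896) = (-3 + x)*(sqrt(-19) - 896) = (-3 + x)*(I*sqrt(19) - 896) = (-3 + x)*(-896 + I*sqrt(19)) = (-896 + I*sqrt(19))*(-3 + x))
M(-1600, 818)/(-3274934) + ((1217404 + 104565) - 1264748)/3068588 = (2688 - 896*818 - 3*I*sqrt(19) + I*818*sqrt(19))/(-3274934) + ((1217404 + 104565) - 1264748)/3068588 = (2688 - 732928 - 3*I*sqrt(19) + 818*I*sqrt(19))*(-1/3274934) + (1321969 - 1264748)*(1/3068588) = (-730240 + 815*I*sqrt(19))*(-1/3274934) + 57221*(1/3068588) = (365120/1637467 - 815*I*sqrt(19)/3274934) + 57221/3068588 = 1214100349767/5024711586596 - 815*I*sqrt(19)/3274934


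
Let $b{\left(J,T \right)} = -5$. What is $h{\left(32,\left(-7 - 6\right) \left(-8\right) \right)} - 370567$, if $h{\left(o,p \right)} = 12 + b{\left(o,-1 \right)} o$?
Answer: $-370715$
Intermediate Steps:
$h{\left(o,p \right)} = 12 - 5 o$
$h{\left(32,\left(-7 - 6\right) \left(-8\right) \right)} - 370567 = \left(12 - 160\right) - 370567 = -148 - 370567 = -370715$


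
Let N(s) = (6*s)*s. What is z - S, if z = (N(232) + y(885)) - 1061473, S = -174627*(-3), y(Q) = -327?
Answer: -1262737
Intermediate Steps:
N(s) = 6*s**2
S = 523881
z = -738856 (z = (6*232**2 - 327) - 1061473 = (6*53824 - 327) - 1061473 = (322944 - 327) - 1061473 = 322617 - 1061473 = -738856)
z - S = -738856 - 1*523881 = -738856 - 523881 = -1262737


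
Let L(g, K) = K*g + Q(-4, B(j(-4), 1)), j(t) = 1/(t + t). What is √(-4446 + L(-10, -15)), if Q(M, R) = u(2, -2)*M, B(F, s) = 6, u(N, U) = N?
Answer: 4*I*√269 ≈ 65.605*I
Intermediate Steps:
j(t) = 1/(2*t)
Q(M, R) = 2*M
L(g, K) = -8 + K*g (L(g, K) = K*g + 2*(-4) = K*g - 8 = -8 + K*g)
√(-4446 + L(-10, -15)) = √(-4446 + (-8 - 15*(-10))) = √(-4446 + (-8 + 150)) = √(-4446 + 142) = √(-4304) = 4*I*√269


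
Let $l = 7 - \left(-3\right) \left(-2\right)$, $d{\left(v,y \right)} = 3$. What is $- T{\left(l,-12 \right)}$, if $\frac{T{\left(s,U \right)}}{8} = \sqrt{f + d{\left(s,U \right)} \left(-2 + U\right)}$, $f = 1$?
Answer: $- 8 i \sqrt{41} \approx - 51.225 i$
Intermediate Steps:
$l = 1$ ($l = 7 - 6 = 1$)
$T{\left(s,U \right)} = 8 \sqrt{-5 + 3 U}$ ($T{\left(s,U \right)} = 8 \sqrt{1 + 3 \left(-2 + U\right)} = 8 \sqrt{1 + \left(-6 + 3 U\right)} = 8 \sqrt{-5 + 3 U}$)
$- T{\left(l,-12 \right)} = - 8 \sqrt{-5 + 3 \left(-12\right)} = - 8 \sqrt{-5 - 36} = - 8 \sqrt{-41} = - 8 i \sqrt{41}$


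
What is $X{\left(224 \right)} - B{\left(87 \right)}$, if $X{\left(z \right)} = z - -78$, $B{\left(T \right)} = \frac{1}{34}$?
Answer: $\frac{10267}{34} \approx 301.97$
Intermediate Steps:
$B{\left(T \right)} = \frac{1}{34}$
$X{\left(z \right)} = 78 + z$ ($X{\left(z \right)} = z + 78 = 78 + z$)
$X{\left(224 \right)} - B{\left(87 \right)} = \left(78 + 224\right) - \frac{1}{34} = 302 - \frac{1}{34} = \frac{10267}{34}$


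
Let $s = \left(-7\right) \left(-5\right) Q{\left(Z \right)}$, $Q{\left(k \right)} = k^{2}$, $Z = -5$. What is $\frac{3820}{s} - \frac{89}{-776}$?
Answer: $\frac{608439}{135800} \approx 4.4804$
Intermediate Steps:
$s = 875$ ($s = \left(-7\right) \left(-5\right) \left(-5\right)^{2} = 35 \cdot 25 = 875$)
$\frac{3820}{s} - \frac{89}{-776} = \frac{3820}{875} - \frac{89}{-776} = 3820 \cdot \frac{1}{875} - - \frac{89}{776} = \frac{764}{175} + \frac{89}{776} = \frac{608439}{135800}$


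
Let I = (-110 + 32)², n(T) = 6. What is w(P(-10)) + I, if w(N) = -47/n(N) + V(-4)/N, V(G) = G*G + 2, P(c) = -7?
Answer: 255091/42 ≈ 6073.6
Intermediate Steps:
V(G) = 2 + G² (V(G) = G² + 2 = 2 + G²)
I = 6084 (I = (-78)² = 6084)
w(N) = -47/6 + 18/N (w(N) = -47/6 + (2 + (-4)²)/N = -47*⅙ + (2 + 16)/N = -47/6 + 18/N)
w(P(-10)) + I = (-47/6 + 18/(-7)) + 6084 = (-47/6 + 18*(-⅐)) + 6084 = (-47/6 - 18/7) + 6084 = -437/42 + 6084 = 255091/42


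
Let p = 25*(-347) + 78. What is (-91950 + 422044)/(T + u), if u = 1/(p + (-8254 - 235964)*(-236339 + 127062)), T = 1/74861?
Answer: 329738420321354622463/13343738325 ≈ 2.4711e+10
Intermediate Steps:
p = -8597 (p = -8675 + 78 = -8597)
T = 1/74861 ≈ 1.3358e-5
u = 1/26687401789 (u = 1/(-8597 + (-8254 - 235964)*(-236339 + 127062)) = 1/(-8597 - 244218*(-109277)) = 1/(-8597 + 26687410386) = 1/26687401789 ≈ 3.7471e-11)
(-91950 + 422044)/(T + u) = (-91950 + 422044)/(1/74861 + 1/26687401789) = 330094/(26687476650/1997845585326329) = 330094*(1997845585326329/26687476650) = 329738420321354622463/13343738325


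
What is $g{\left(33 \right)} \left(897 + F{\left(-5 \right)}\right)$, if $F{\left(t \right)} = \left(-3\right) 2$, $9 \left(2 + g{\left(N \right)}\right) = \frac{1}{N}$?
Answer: $-1779$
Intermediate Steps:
$g{\left(N \right)} = -2 + \frac{1}{9 N}$
$F{\left(t \right)} = -6$
$g{\left(33 \right)} \left(897 + F{\left(-5 \right)}\right) = \left(-2 + \frac{1}{9 \cdot 33}\right) \left(897 - 6\right) = \left(-2 + \frac{1}{9} \cdot \frac{1}{33}\right) 891 = \left(-2 + \frac{1}{297}\right) 891 = \left(- \frac{593}{297}\right) 891 = -1779$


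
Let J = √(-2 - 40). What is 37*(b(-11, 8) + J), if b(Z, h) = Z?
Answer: -407 + 37*I*√42 ≈ -407.0 + 239.79*I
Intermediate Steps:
J = I*√42 (J = √(-42) = I*√42 ≈ 6.4807*I)
37*(b(-11, 8) + J) = 37*(-11 + I*√42) = -407 + 37*I*√42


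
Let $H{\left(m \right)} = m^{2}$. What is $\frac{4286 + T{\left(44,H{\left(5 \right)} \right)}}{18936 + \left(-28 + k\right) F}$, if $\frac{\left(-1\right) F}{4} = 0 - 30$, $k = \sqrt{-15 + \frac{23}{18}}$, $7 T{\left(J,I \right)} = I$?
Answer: $\frac{58462569}{212458204} - \frac{150135 i \sqrt{494}}{424916408} \approx 0.27517 - 0.0078531 i$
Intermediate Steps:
$T{\left(J,I \right)} = \frac{I}{7}$
$k = \frac{i \sqrt{494}}{6}$ ($k = \sqrt{-15 + 23 \cdot \frac{1}{18}} = \sqrt{-15 + \frac{23}{18}} = \sqrt{- \frac{247}{18}} = \frac{i \sqrt{494}}{6} \approx 3.7044 i$)
$F = 120$ ($F = - 4 \left(0 - 30\right) = \left(-4\right) \left(-30\right) = 120$)
$\frac{4286 + T{\left(44,H{\left(5 \right)} \right)}}{18936 + \left(-28 + k\right) F} = \frac{4286 + \frac{5^{2}}{7}}{18936 + \left(-28 + \frac{i \sqrt{494}}{6}\right) 120} = \frac{4286 + \frac{1}{7} \cdot 25}{18936 - \left(3360 - 20 i \sqrt{494}\right)} = \frac{4286 + \frac{25}{7}}{15576 + 20 i \sqrt{494}} = \frac{30027}{7 \left(15576 + 20 i \sqrt{494}\right)}$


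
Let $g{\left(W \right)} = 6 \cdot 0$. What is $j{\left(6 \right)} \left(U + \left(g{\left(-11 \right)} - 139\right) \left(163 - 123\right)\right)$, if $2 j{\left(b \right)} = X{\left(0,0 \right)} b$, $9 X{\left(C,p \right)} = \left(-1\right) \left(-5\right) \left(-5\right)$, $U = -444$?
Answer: $\frac{150100}{3} \approx 50033.0$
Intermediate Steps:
$g{\left(W \right)} = 0$
$X{\left(C,p \right)} = - \frac{25}{9}$ ($X{\left(C,p \right)} = \frac{\left(-1\right) \left(-5\right) \left(-5\right)}{9} = \frac{5 \left(-5\right)}{9} = \frac{1}{9} \left(-25\right) = - \frac{25}{9}$)
$j{\left(b \right)} = - \frac{25 b}{18}$ ($j{\left(b \right)} = \frac{\left(- \frac{25}{9}\right) b}{2} = - \frac{25 b}{18}$)
$j{\left(6 \right)} \left(U + \left(g{\left(-11 \right)} - 139\right) \left(163 - 123\right)\right) = \left(- \frac{25}{18}\right) 6 \left(-444 + \left(0 - 139\right) \left(163 - 123\right)\right) = - \frac{25 \left(-444 - 5560\right)}{3} = \left(- \frac{25}{3}\right) \left(-6004\right) = \frac{150100}{3}$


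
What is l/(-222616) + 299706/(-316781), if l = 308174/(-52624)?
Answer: -1755470748941605/1855535898453952 ≈ -0.94607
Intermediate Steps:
l = -154087/26312 (l = 308174*(-1/52624) = -154087/26312 ≈ -5.8561)
l/(-222616) + 299706/(-316781) = -154087/26312/(-222616) + 299706/(-316781) = -154087/26312*(-1/222616) + 299706*(-1/316781) = 154087/5857472192 - 299706/316781 = -1755470748941605/1855535898453952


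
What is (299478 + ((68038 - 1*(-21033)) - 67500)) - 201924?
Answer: 119125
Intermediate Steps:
(299478 + ((68038 - 1*(-21033)) - 67500)) - 201924 = (299478 + ((68038 + 21033) - 67500)) - 201924 = (299478 + (89071 - 67500)) - 201924 = (299478 + 21571) - 201924 = 321049 - 201924 = 119125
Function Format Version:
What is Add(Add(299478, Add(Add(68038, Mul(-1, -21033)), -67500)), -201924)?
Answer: 119125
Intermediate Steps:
Add(Add(299478, Add(Add(68038, Mul(-1, -21033)), -67500)), -201924) = Add(Add(299478, Add(Add(68038, 21033), -67500)), -201924) = Add(Add(299478, Add(89071, -67500)), -201924) = Add(Add(299478, 21571), -201924) = Add(321049, -201924) = 119125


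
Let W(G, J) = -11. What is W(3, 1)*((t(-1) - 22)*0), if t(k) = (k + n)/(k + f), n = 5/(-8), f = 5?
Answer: 0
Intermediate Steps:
n = -5/8 (n = 5*(-⅛) = -5/8 ≈ -0.62500)
t(k) = (-5/8 + k)/(5 + k) (t(k) = (k - 5/8)/(k + 5) = (-5/8 + k)/(5 + k))
W(3, 1)*((t(-1) - 22)*0) = -11*((-5/8 - 1)/(5 - 1) - 22)*0 = -11*(-13/8/4 - 22)*0 = -11*((¼)*(-13/8) - 22)*0 = -11*(-13/32 - 22)*0 = -(-7887)*0/32 = -11*0 = 0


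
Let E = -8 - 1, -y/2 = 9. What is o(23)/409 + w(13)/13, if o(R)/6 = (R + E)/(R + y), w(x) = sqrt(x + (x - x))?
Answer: 84/2045 + sqrt(13)/13 ≈ 0.31843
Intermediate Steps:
y = -18 (y = -2*9 = -18)
E = -9
w(x) = sqrt(x) (w(x) = sqrt(x + 0) = sqrt(x))
o(R) = 6*(-9 + R)/(-18 + R) (o(R) = 6*((R - 9)/(R - 18)) = 6*((-9 + R)/(-18 + R)) = 6*(-9 + R)/(-18 + R))
o(23)/409 + w(13)/13 = (6*(-9 + 23)/(-18 + 23))/409 + sqrt(13)/13 = (6*14/5)*(1/409) + sqrt(13)*(1/13) = (6*(1/5)*14)*(1/409) + sqrt(13)/13 = (84/5)*(1/409) + sqrt(13)/13 = 84/2045 + sqrt(13)/13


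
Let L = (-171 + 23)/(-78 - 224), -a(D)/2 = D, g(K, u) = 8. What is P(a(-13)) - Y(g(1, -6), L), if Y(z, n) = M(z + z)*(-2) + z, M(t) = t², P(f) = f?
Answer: 530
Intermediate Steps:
a(D) = -2*D
L = 74/151 (L = -148/(-302) = -148*(-1/302) = 74/151 ≈ 0.49007)
Y(z, n) = z - 8*z² (Y(z, n) = (z + z)²*(-2) + z = (2*z)²*(-2) + z = (4*z²)*(-2) + z = -8*z² + z = z - 8*z²)
P(a(-13)) - Y(g(1, -6), L) = -2*(-13) - 8*(1 - 8*8) = 26 - 8*(1 - 64) = 26 - 8*(-63) = 26 - 1*(-504) = 26 + 504 = 530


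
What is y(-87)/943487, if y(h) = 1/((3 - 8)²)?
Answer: 1/23587175 ≈ 4.2396e-8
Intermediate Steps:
y(h) = 1/25 (y(h) = 1/((-5)²) = 1/25)
y(-87)/943487 = (1/25)/943487 = (1/25)*(1/943487) = 1/23587175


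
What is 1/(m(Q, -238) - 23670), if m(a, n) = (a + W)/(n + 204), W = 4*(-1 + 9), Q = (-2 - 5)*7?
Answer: -2/47339 ≈ -4.2248e-5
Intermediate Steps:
Q = -49 (Q = -7*7 = -49)
W = 32 (W = 4*8 = 32)
m(a, n) = (32 + a)/(204 + n) (m(a, n) = (a + 32)/(n + 204) = (32 + a)/(204 + n))
1/(m(Q, -238) - 23670) = 1/((32 - 49)/(204 - 238) - 23670) = 1/(-17/(-34) - 23670) = 1/(-1/34*(-17) - 23670) = 1/(½ - 23670) = 1/(-47339/2) = -2/47339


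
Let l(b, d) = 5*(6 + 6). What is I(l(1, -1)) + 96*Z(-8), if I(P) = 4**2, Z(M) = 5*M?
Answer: -3824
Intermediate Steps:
l(b, d) = 60 (l(b, d) = 5*12 = 60)
I(P) = 16
I(l(1, -1)) + 96*Z(-8) = 16 + 96*(5*(-8)) = 16 + 96*(-40) = 16 - 3840 = -3824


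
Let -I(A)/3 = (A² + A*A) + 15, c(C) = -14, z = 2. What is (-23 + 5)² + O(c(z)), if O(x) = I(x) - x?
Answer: -883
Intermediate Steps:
I(A) = -45 - 6*A² (I(A) = -3*((A² + A*A) + 15) = -3*((A² + A²) + 15) = -3*(2*A² + 15) = -3*(15 + 2*A²) = -45 - 6*A²)
O(x) = -45 - x - 6*x² (O(x) = (-45 - 6*x²) - x = -45 - x - 6*x²)
(-23 + 5)² + O(c(z)) = (-23 + 5)² + (-45 - 1*(-14) - 6*(-14)²) = (-18)² + (-45 + 14 - 6*196) = 324 + (-45 + 14 - 1176) = 324 - 1207 = -883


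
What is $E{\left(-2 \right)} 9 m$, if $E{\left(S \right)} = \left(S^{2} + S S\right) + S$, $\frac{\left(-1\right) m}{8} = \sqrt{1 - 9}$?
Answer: $- 864 i \sqrt{2} \approx - 1221.9 i$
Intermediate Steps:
$m = - 16 i \sqrt{2}$ ($m = - 8 \sqrt{1 - 9} = - 8 \sqrt{-8} = - 8 \cdot 2 i \sqrt{2} = - 16 i \sqrt{2} \approx - 22.627 i$)
$E{\left(S \right)} = S + 2 S^{2}$ ($E{\left(S \right)} = \left(S^{2} + S^{2}\right) + S = 2 S^{2} + S = S + 2 S^{2}$)
$E{\left(-2 \right)} 9 m = - 2 \left(1 + 2 \left(-2\right)\right) 9 \left(- 16 i \sqrt{2}\right) = - 2 \left(1 - 4\right) 9 \left(- 16 i \sqrt{2}\right) = \left(-2\right) \left(-3\right) 9 \left(- 16 i \sqrt{2}\right) = 6 \cdot 9 \left(- 16 i \sqrt{2}\right) = 54 \left(- 16 i \sqrt{2}\right) = - 864 i \sqrt{2}$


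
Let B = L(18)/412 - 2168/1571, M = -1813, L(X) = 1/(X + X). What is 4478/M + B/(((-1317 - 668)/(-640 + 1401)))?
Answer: -32551267253339/16771202883792 ≈ -1.9409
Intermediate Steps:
L(X) = 1/(2*X)
B = -32154205/23301072 (B = ((1/2)/18)/412 - 2168/1571 = ((1/2)*(1/18))*(1/412) - 2168*1/1571 = (1/36)*(1/412) - 2168/1571 = 1/14832 - 2168/1571 = -32154205/23301072 ≈ -1.3799)
4478/M + B/(((-1317 - 668)/(-640 + 1401))) = 4478/(-1813) - 32154205*(-640 + 1401)/(-1317 - 668)/23301072 = 4478*(-1/1813) - 32154205/(23301072*((-1985/761))) = -4478/1813 - 32154205/(23301072*((-1985*1/761))) = -4478/1813 - 32154205/(23301072*(-1985/761)) = -4478/1813 - 32154205/23301072*(-761/1985) = -4478/1813 + 4893870001/9250525584 = -32551267253339/16771202883792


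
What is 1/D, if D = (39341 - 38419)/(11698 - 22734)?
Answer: -5518/461 ≈ -11.970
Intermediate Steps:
D = -461/5518 (D = 922/(-11036) = 922*(-1/11036) = -461/5518 ≈ -0.083545)
1/D = 1/(-461/5518) = -5518/461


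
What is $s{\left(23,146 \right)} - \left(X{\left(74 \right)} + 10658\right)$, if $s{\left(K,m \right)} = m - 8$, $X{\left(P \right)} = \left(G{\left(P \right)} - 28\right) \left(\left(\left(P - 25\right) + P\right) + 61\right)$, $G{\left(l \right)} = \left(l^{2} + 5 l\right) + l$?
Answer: $-1094648$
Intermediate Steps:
$G{\left(l \right)} = l^{2} + 6 l$
$X{\left(P \right)} = \left(-28 + P \left(6 + P\right)\right) \left(36 + 2 P\right)$ ($X{\left(P \right)} = \left(P \left(6 + P\right) - 28\right) \left(\left(\left(P - 25\right) + P\right) + 61\right) = \left(-28 + P \left(6 + P\right)\right) \left(\left(\left(-25 + P\right) + P\right) + 61\right) = \left(-28 + P \left(6 + P\right)\right) \left(\left(-25 + 2 P\right) + 61\right) = \left(-28 + P \left(6 + P\right)\right) \left(36 + 2 P\right)$)
$s{\left(K,m \right)} = -8 + m$
$s{\left(23,146 \right)} - \left(X{\left(74 \right)} + 10658\right) = \left(-8 + 146\right) - \left(\left(-1008 + 2 \cdot 74^{3} + 48 \cdot 74^{2} + 160 \cdot 74\right) + 10658\right) = 138 - \left(\left(-1008 + 2 \cdot 405224 + 48 \cdot 5476 + 11840\right) + 10658\right) = 138 - \left(\left(-1008 + 810448 + 262848 + 11840\right) + 10658\right) = 138 - \left(1084128 + 10658\right) = 138 - 1094786 = -1094648$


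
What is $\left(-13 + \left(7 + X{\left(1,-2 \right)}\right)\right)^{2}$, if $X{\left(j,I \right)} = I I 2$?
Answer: $4$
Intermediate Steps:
$X{\left(j,I \right)} = 2 I^{2}$ ($X{\left(j,I \right)} = I^{2} \cdot 2 = 2 I^{2}$)
$\left(-13 + \left(7 + X{\left(1,-2 \right)}\right)\right)^{2} = \left(-13 + \left(7 + 2 \left(-2\right)^{2}\right)\right)^{2} = \left(-13 + \left(7 + 2 \cdot 4\right)\right)^{2} = \left(-13 + \left(7 + 8\right)\right)^{2} = \left(-13 + 15\right)^{2} = 2^{2} = 4$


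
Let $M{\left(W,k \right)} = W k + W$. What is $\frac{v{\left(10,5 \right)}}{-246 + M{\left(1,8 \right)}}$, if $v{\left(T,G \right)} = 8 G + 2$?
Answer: $- \frac{14}{79} \approx -0.17722$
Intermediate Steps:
$v{\left(T,G \right)} = 2 + 8 G$
$M{\left(W,k \right)} = W + W k$
$\frac{v{\left(10,5 \right)}}{-246 + M{\left(1,8 \right)}} = \frac{2 + 8 \cdot 5}{-246 + 1 \left(1 + 8\right)} = \frac{2 + 40}{-246 + 1 \cdot 9} = \frac{1}{-246 + 9} \cdot 42 = \frac{1}{-237} \cdot 42 = \left(- \frac{1}{237}\right) 42 = - \frac{14}{79}$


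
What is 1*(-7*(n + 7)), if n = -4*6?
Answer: 119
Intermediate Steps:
n = -24
1*(-7*(n + 7)) = 1*(-7*(-24 + 7)) = 1*(-7*(-17)) = 1*119 = 119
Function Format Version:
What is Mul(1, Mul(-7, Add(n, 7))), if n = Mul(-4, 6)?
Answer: 119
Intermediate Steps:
n = -24
Mul(1, Mul(-7, Add(n, 7))) = Mul(1, Mul(-7, Add(-24, 7))) = Mul(1, Mul(-7, -17)) = Mul(1, 119) = 119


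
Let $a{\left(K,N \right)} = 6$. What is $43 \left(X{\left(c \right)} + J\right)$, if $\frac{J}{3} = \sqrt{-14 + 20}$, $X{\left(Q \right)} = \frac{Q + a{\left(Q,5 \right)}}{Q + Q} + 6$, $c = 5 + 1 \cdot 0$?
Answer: $\frac{3053}{10} + 129 \sqrt{6} \approx 621.28$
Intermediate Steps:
$c = 5$ ($c = 5 + 0 = 5$)
$X{\left(Q \right)} = 6 + \frac{6 + Q}{2 Q}$ ($X{\left(Q \right)} = \frac{Q + 6}{Q + Q} + 6 = \frac{6 + Q}{2 Q} + 6 = 6 + \frac{6 + Q}{2 Q}$)
$J = 3 \sqrt{6}$ ($J = 3 \sqrt{-14 + 20} = 3 \sqrt{6} \approx 7.3485$)
$43 \left(X{\left(c \right)} + J\right) = 43 \left(\left(\frac{13}{2} + \frac{3}{5}\right) + 3 \sqrt{6}\right) = 43 \left(\frac{71}{10} + 3 \sqrt{6}\right) = \frac{3053}{10} + 129 \sqrt{6}$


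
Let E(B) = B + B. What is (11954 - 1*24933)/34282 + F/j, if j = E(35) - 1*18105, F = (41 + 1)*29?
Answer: -275831741/618275870 ≈ -0.44613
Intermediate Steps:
F = 1218 (F = 42*29 = 1218)
E(B) = 2*B
j = -18035 (j = 2*35 - 1*18105 = 70 - 18105 = -18035)
(11954 - 1*24933)/34282 + F/j = (11954 - 1*24933)/34282 + 1218/(-18035) = (11954 - 24933)*(1/34282) + 1218*(-1/18035) = -12979*1/34282 - 1218/18035 = -12979/34282 - 1218/18035 = -275831741/618275870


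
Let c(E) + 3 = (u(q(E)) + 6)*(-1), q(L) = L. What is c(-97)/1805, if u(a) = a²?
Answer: -9418/1805 ≈ -5.2177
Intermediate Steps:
c(E) = -9 - E² (c(E) = -3 + (E² + 6)*(-1) = -3 + (6 + E²)*(-1) = -3 + (-6 - E²) = -9 - E²)
c(-97)/1805 = (-9 - 1*(-97)²)/1805 = (-9 - 1*9409)*(1/1805) = (-9 - 9409)*(1/1805) = -9418*1/1805 = -9418/1805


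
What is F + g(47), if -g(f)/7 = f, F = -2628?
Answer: -2957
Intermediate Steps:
g(f) = -7*f
F + g(47) = -2628 - 7*47 = -2628 - 329 = -2957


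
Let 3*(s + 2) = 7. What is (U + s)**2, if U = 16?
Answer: 2401/9 ≈ 266.78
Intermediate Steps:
s = 1/3 (s = -2 + (1/3)*7 = -2 + 7/3 = 1/3 ≈ 0.33333)
(U + s)**2 = (16 + 1/3)**2 = (49/3)**2 = 2401/9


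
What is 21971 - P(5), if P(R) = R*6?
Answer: 21941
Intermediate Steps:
P(R) = 6*R
21971 - P(5) = 21971 - 6*5 = 21971 - 1*30 = 21971 - 30 = 21941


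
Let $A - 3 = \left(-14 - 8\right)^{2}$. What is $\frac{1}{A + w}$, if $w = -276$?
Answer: $\frac{1}{211} \approx 0.0047393$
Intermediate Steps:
$A = 487$ ($A = 3 + \left(-14 - 8\right)^{2} = 3 + \left(-22\right)^{2} = 3 + 484 = 487$)
$\frac{1}{A + w} = \frac{1}{487 - 276} = \frac{1}{211}$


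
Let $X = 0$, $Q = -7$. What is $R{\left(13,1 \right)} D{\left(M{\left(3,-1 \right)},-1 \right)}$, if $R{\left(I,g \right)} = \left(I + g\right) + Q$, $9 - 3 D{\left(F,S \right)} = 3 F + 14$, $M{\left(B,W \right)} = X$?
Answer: $- \frac{35}{3} \approx -11.667$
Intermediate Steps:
$M{\left(B,W \right)} = 0$
$D{\left(F,S \right)} = - \frac{5}{3} - F$ ($D{\left(F,S \right)} = 3 - \frac{3 F + 14}{3} = 3 - \frac{14 + 3 F}{3} = 3 - \left(\frac{14}{3} + F\right) = - \frac{5}{3} - F$)
$R{\left(I,g \right)} = -7 + I + g$ ($R{\left(I,g \right)} = \left(I + g\right) - 7 = -7 + I + g$)
$R{\left(13,1 \right)} D{\left(M{\left(3,-1 \right)},-1 \right)} = \left(-7 + 13 + 1\right) \left(- \frac{5}{3} - 0\right) = 7 \left(- \frac{5}{3} + 0\right) = 7 \left(- \frac{5}{3}\right) = - \frac{35}{3}$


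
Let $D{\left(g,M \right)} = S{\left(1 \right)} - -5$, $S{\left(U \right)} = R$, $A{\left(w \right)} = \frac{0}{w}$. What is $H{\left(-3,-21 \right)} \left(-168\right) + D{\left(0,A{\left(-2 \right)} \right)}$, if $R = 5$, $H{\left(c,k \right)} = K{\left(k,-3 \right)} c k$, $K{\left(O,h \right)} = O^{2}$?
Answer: $-4667534$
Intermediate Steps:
$H{\left(c,k \right)} = c k^{3}$ ($H{\left(c,k \right)} = k^{2} c k = c k^{3}$)
$A{\left(w \right)} = 0$
$S{\left(U \right)} = 5$
$D{\left(g,M \right)} = 10$ ($D{\left(g,M \right)} = 5 - -5 = 5 + 5 = 10$)
$H{\left(-3,-21 \right)} \left(-168\right) + D{\left(0,A{\left(-2 \right)} \right)} = - 3 \left(-21\right)^{3} \left(-168\right) + 10 = \left(-3\right) \left(-9261\right) \left(-168\right) + 10 = 27783 \left(-168\right) + 10 = -4667544 + 10 = -4667534$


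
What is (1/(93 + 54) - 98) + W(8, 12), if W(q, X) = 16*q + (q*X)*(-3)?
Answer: -37925/147 ≈ -257.99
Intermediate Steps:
W(q, X) = 16*q - 3*X*q (W(q, X) = 16*q + (X*q)*(-3) = 16*q - 3*X*q)
(1/(93 + 54) - 98) + W(8, 12) = (1/(93 + 54) - 98) + 8*(16 - 3*12) = (1/147 - 98) + 8*(16 - 36) = (1/147 - 98) + 8*(-20) = -14405/147 - 160 = -37925/147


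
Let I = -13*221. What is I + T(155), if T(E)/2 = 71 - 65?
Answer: -2861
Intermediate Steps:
T(E) = 12 (T(E) = 2*(71 - 65) = 2*6 = 12)
I = -2873
I + T(155) = -2873 + 12 = -2861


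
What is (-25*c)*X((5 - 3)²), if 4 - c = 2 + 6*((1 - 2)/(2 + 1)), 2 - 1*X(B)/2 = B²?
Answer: 2800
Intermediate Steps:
X(B) = 4 - 2*B²
c = 4 (c = 4 - (2 + 6*((1 - 2)/(2 + 1))) = 4 - (2 + 6*(-1/3)) = 4 - (2 + 6*(-1*⅓)) = 4 - (2 + 6*(-⅓)) = 4 - (2 - 2) = 4 - 1*0 = 4 + 0 = 4)
(-25*c)*X((5 - 3)²) = (-25*4)*(4 - 2*(5 - 3)⁴) = -100*(4 - 2*(2²)²) = -100*(4 - 2*4²) = -100*(4 - 2*16) = -100*(4 - 32) = -100*(-28) = 2800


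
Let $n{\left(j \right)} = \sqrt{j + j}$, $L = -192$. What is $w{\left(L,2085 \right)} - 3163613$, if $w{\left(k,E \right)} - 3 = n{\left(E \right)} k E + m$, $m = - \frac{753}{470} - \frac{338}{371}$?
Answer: $- \frac{551639113923}{174370} - 400320 \sqrt{4170} \approx -2.9014 \cdot 10^{7}$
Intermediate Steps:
$m = - \frac{438223}{174370}$ ($m = \left(-753\right) \frac{1}{470} - \frac{338}{371} = - \frac{753}{470} - \frac{338}{371} = - \frac{438223}{174370} \approx -2.5132$)
$n{\left(j \right)} = \sqrt{2} \sqrt{j}$ ($n{\left(j \right)} = \sqrt{2 j} = \sqrt{2} \sqrt{j}$)
$w{\left(k,E \right)} = \frac{84887}{174370} + k \sqrt{2} E^{\frac{3}{2}}$ ($w{\left(k,E \right)} = 3 + \left(\sqrt{2} \sqrt{E} k E - \frac{438223}{174370}\right) = 3 + \left(k \sqrt{2} \sqrt{E} E - \frac{438223}{174370}\right) = 3 + \left(k \sqrt{2} E^{\frac{3}{2}} - \frac{438223}{174370}\right) = 3 + \left(- \frac{438223}{174370} + k \sqrt{2} E^{\frac{3}{2}}\right) = \frac{84887}{174370} + k \sqrt{2} E^{\frac{3}{2}}$)
$w{\left(L,2085 \right)} - 3163613 = \left(\frac{84887}{174370} - 192 \sqrt{2} \cdot 2085^{\frac{3}{2}}\right) - 3163613 = \left(\frac{84887}{174370} - 192 \sqrt{2} \cdot 2085 \sqrt{2085}\right) - 3163613 = \left(\frac{84887}{174370} - 400320 \sqrt{4170}\right) - 3163613 = - \frac{551639113923}{174370} - 400320 \sqrt{4170}$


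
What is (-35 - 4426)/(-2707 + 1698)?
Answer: 4461/1009 ≈ 4.4212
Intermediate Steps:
(-35 - 4426)/(-2707 + 1698) = -4461/(-1009) = -4461*(-1/1009) = 4461/1009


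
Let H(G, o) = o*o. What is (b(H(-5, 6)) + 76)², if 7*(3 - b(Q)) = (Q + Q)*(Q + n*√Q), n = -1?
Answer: 2582449/49 ≈ 52703.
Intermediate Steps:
H(G, o) = o²
b(Q) = 3 - 2*Q*(Q - √Q)/7 (b(Q) = 3 - (Q + Q)*(Q - √Q)/7 = 3 - 2*Q*(Q - √Q)/7)
(b(H(-5, 6)) + 76)² = ((3 - 2*(6²)²/7 + 2*(6²)^(3/2)/7) + 76)² = ((3 - 2/7*36² + 2*36^(3/2)/7) + 76)² = ((3 - 2/7*1296 + (2/7)*216) + 76)² = ((3 - 2592/7 + 432/7) + 76)² = (-2139/7 + 76)² = (-1607/7)² = 2582449/49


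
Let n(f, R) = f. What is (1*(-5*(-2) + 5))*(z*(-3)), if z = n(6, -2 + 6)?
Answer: -270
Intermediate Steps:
z = 6
(1*(-5*(-2) + 5))*(z*(-3)) = (1*(-5*(-2) + 5))*(6*(-3)) = (1*(10 + 5))*(-18) = (1*15)*(-18) = 15*(-18) = -270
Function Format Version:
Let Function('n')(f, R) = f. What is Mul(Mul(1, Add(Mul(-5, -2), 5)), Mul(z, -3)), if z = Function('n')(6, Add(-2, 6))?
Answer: -270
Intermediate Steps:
z = 6
Mul(Mul(1, Add(Mul(-5, -2), 5)), Mul(z, -3)) = Mul(Mul(1, Add(Mul(-5, -2), 5)), Mul(6, -3)) = Mul(Mul(1, Add(10, 5)), -18) = Mul(Mul(1, 15), -18) = Mul(15, -18) = -270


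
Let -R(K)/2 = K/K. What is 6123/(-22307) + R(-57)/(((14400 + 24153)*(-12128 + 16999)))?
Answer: -1149848397163/4189068626541 ≈ -0.27449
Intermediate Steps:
R(K) = -2 (R(K) = -2*K/K = -2*1 = -2)
6123/(-22307) + R(-57)/(((14400 + 24153)*(-12128 + 16999))) = 6123/(-22307) - 2*1/((-12128 + 16999)*(14400 + 24153)) = 6123*(-1/22307) - 2/(38553*4871) = -6123/22307 - 2/187791663 = -1149848397163/4189068626541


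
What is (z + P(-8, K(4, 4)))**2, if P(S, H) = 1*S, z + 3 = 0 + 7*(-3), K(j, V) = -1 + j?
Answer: 1024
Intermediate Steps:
z = -24 (z = -3 + (0 + 7*(-3)) = -3 + (0 - 21) = -3 - 21 = -24)
P(S, H) = S
(z + P(-8, K(4, 4)))**2 = (-24 - 8)**2 = (-32)**2 = 1024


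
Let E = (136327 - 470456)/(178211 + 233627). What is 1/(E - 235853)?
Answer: -411838/97133561943 ≈ -4.2399e-6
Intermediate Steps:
E = -334129/411838 ≈ -0.81131
1/(E - 235853) = 1/(-334129/411838 - 235853) = 1/(-97133561943/411838) = -411838/97133561943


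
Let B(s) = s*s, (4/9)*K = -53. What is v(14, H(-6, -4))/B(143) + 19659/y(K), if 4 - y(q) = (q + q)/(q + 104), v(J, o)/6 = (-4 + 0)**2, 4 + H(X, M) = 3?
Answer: -24522352191/14518790 ≈ -1689.0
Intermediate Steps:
K = -477/4 (K = (9/4)*(-53) = -477/4 ≈ -119.25)
H(X, M) = -1 (H(X, M) = -4 + 3 = -1)
v(J, o) = 96 (v(J, o) = 6*(-4 + 0)**2 = 6*(-4)**2 = 6*16 = 96)
B(s) = s**2
y(q) = 4 - 2*q/(104 + q) (y(q) = 4 - (q + q)/(q + 104) = 4 - 2*q/(104 + q))
v(14, H(-6, -4))/B(143) + 19659/y(K) = 96/(143**2) + 19659/((2*(208 - 477/4)/(104 - 477/4))) = 96/20449 + 19659/((2*(355/4)/(-61/4))) = 96*(1/20449) + 19659/((2*(-4/61)*(355/4))) = 96/20449 + 19659/(-710/61) = 96/20449 + 19659*(-61/710) = 96/20449 - 1199199/710 = -24522352191/14518790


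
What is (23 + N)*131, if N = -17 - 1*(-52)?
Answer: 7598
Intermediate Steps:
N = 35 (N = -17 + 52 = 35)
(23 + N)*131 = (23 + 35)*131 = 58*131 = 7598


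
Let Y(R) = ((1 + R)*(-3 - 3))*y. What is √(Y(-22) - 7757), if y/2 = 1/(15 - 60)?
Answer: I*√194065/5 ≈ 88.106*I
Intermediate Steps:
y = -2/45 (y = 2/(15 - 60) = 2/(-45) = 2*(-1/45) = -2/45 ≈ -0.044444)
Y(R) = 4/15 + 4*R/15 (Y(R) = ((1 + R)*(-3 - 3))*(-2/45) = ((1 + R)*(-6))*(-2/45) = (-6 - 6*R)*(-2/45) = 4/15 + 4*R/15)
√(Y(-22) - 7757) = √((4/15 + (4/15)*(-22)) - 7757) = √((4/15 - 88/15) - 7757) = √(-28/5 - 7757) = √(-38813/5) = I*√194065/5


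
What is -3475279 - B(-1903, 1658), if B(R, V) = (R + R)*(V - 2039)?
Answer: -4925365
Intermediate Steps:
B(R, V) = 2*R*(-2039 + V) (B(R, V) = (2*R)*(-2039 + V) = 2*R*(-2039 + V))
-3475279 - B(-1903, 1658) = -3475279 - 2*(-1903)*(-2039 + 1658) = -3475279 - 2*(-1903)*(-381) = -3475279 - 1*1450086 = -3475279 - 1450086 = -4925365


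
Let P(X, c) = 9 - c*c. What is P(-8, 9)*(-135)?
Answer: 9720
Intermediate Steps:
P(X, c) = 9 - c²
P(-8, 9)*(-135) = (9 - 1*9²)*(-135) = (9 - 1*81)*(-135) = (9 - 81)*(-135) = -72*(-135) = 9720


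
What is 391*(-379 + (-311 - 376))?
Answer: -416806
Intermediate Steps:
391*(-379 + (-311 - 376)) = 391*(-379 - 687) = 391*(-1066) = -416806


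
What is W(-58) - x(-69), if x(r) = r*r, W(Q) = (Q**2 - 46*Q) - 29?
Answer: 1242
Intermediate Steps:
W(Q) = -29 + Q**2 - 46*Q
x(r) = r**2
W(-58) - x(-69) = (-29 + (-58)**2 - 46*(-58)) - 1*(-69)**2 = (-29 + 3364 + 2668) - 1*4761 = 6003 - 4761 = 1242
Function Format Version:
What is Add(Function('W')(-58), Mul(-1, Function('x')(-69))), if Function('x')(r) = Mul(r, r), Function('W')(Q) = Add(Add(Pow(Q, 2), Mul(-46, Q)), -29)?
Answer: 1242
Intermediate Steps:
Function('W')(Q) = Add(-29, Pow(Q, 2), Mul(-46, Q))
Function('x')(r) = Pow(r, 2)
Add(Function('W')(-58), Mul(-1, Function('x')(-69))) = Add(Add(-29, Pow(-58, 2), Mul(-46, -58)), Mul(-1, Pow(-69, 2))) = Add(Add(-29, 3364, 2668), Mul(-1, 4761)) = Add(6003, -4761) = 1242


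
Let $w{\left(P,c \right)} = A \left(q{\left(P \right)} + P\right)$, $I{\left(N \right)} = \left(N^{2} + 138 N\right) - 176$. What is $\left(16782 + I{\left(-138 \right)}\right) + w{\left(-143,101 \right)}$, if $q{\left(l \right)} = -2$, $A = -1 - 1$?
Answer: $16896$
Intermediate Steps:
$A = -2$
$I{\left(N \right)} = -176 + N^{2} + 138 N$
$w{\left(P,c \right)} = 4 - 2 P$ ($w{\left(P,c \right)} = - 2 \left(-2 + P\right) = 4 - 2 P$)
$\left(16782 + I{\left(-138 \right)}\right) + w{\left(-143,101 \right)} = \left(16782 + \left(-176 + \left(-138\right)^{2} + 138 \left(-138\right)\right)\right) + \left(4 - -286\right) = \left(16782 - 176\right) + \left(4 + 286\right) = \left(16782 - 176\right) + 290 = 16606 + 290 = 16896$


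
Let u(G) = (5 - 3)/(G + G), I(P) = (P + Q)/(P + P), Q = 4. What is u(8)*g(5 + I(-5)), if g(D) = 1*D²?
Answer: 2601/800 ≈ 3.2513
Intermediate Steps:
I(P) = (4 + P)/(2*P) (I(P) = (P + 4)/(P + P) = (4 + P)/((2*P)) = (4 + P)*(1/(2*P)) = (4 + P)/(2*P))
g(D) = D²
u(G) = 1/G (u(G) = 2/((2*G)) = 2*(1/(2*G)) = 1/G)
u(8)*g(5 + I(-5)) = (5 + (½)*(4 - 5)/(-5))²/8 = (5 + (½)*(-⅕)*(-1))²/8 = (5 + ⅒)²/8 = (51/10)²/8 = (⅛)*(2601/100) = 2601/800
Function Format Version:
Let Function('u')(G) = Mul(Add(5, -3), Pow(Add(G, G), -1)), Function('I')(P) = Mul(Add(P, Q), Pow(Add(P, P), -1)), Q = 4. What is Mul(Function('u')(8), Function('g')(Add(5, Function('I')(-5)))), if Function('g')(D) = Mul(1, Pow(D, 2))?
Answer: Rational(2601, 800) ≈ 3.2513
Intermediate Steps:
Function('I')(P) = Mul(Rational(1, 2), Pow(P, -1), Add(4, P)) (Function('I')(P) = Mul(Add(P, 4), Pow(Add(P, P), -1)) = Mul(Add(4, P), Pow(Mul(2, P), -1)) = Mul(Add(4, P), Mul(Rational(1, 2), Pow(P, -1))) = Mul(Rational(1, 2), Pow(P, -1), Add(4, P)))
Function('g')(D) = Pow(D, 2)
Function('u')(G) = Pow(G, -1) (Function('u')(G) = Mul(2, Pow(Mul(2, G), -1)) = Mul(2, Mul(Rational(1, 2), Pow(G, -1))) = Pow(G, -1))
Mul(Function('u')(8), Function('g')(Add(5, Function('I')(-5)))) = Mul(Pow(8, -1), Pow(Add(5, Mul(Rational(1, 2), Pow(-5, -1), Add(4, -5))), 2)) = Mul(Rational(1, 8), Pow(Add(5, Mul(Rational(1, 2), Rational(-1, 5), -1)), 2)) = Mul(Rational(1, 8), Pow(Add(5, Rational(1, 10)), 2)) = Mul(Rational(1, 8), Pow(Rational(51, 10), 2)) = Mul(Rational(1, 8), Rational(2601, 100)) = Rational(2601, 800)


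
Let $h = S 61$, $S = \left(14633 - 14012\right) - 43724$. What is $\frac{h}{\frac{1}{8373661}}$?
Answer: $-22016724515063$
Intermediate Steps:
$S = -43103$ ($S = 621 - 43724 = -43103$)
$h = -2629283$ ($h = \left(-43103\right) 61 = -2629283$)
$\frac{h}{\frac{1}{8373661}} = - \frac{2629283}{\frac{1}{8373661}} = - 2629283 \frac{1}{\frac{1}{8373661}} = \left(-2629283\right) 8373661 = -22016724515063$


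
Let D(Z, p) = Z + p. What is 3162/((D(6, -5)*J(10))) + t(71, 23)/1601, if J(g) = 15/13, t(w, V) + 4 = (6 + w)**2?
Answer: 21966527/8005 ≈ 2744.1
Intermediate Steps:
t(w, V) = -4 + (6 + w)**2
J(g) = 15/13 (J(g) = 15*(1/13) = 15/13)
3162/((D(6, -5)*J(10))) + t(71, 23)/1601 = 3162/(((6 - 5)*(15/13))) + (-4 + (6 + 71)**2)/1601 = 3162/((1*(15/13))) + (-4 + 77**2)*(1/1601) = 3162/(15/13) + (-4 + 5929)*(1/1601) = 3162*(13/15) + 5925*(1/1601) = 13702/5 + 5925/1601 = 21966527/8005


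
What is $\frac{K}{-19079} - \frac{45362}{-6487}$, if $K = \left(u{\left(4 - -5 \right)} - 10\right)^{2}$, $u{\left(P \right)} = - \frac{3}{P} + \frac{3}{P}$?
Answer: $\frac{864812898}{123765473} \approx 6.9875$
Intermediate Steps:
$u{\left(P \right)} = 0$
$K = 100$ ($K = \left(0 - 10\right)^{2} = \left(-10\right)^{2} = 100$)
$\frac{K}{-19079} - \frac{45362}{-6487} = \frac{100}{-19079} - \frac{45362}{-6487} = 100 \left(- \frac{1}{19079}\right) - - \frac{45362}{6487} = - \frac{100}{19079} + \frac{45362}{6487} = \frac{864812898}{123765473}$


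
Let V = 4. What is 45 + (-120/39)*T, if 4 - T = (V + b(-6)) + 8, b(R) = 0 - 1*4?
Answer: 745/13 ≈ 57.308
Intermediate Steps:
b(R) = -4 (b(R) = 0 - 4 = -4)
T = -4 (T = 4 - ((4 - 4) + 8) = 4 - (0 + 8) = 4 - 1*8 = 4 - 8 = -4)
45 + (-120/39)*T = 45 - 120/39*(-4) = 45 - 120*1/39*(-4) = 45 - 40/13*(-4) = 45 + 160/13 = 745/13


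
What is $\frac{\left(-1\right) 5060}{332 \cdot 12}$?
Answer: $- \frac{1265}{996} \approx -1.2701$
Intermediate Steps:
$\frac{\left(-1\right) 5060}{332 \cdot 12} = - \frac{5060}{3984} = \left(-5060\right) \frac{1}{3984} = - \frac{1265}{996}$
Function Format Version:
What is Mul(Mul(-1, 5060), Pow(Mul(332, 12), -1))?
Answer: Rational(-1265, 996) ≈ -1.2701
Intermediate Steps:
Mul(Mul(-1, 5060), Pow(Mul(332, 12), -1)) = Mul(-5060, Pow(3984, -1)) = Mul(-5060, Rational(1, 3984)) = Rational(-1265, 996)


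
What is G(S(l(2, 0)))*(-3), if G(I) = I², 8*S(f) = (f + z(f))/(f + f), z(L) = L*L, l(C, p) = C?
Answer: -27/256 ≈ -0.10547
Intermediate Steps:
z(L) = L²
S(f) = (f + f²)/(16*f) (S(f) = ((f + f²)/(f + f))/8 = ((f + f²)/((2*f)))/8 = ((f + f²)*(1/(2*f)))/8 = ((f + f²)/(2*f))/8 = (f + f²)/(16*f))
G(S(l(2, 0)))*(-3) = (1/16 + (1/16)*2)²*(-3) = (1/16 + ⅛)²*(-3) = (3/16)²*(-3) = (9/256)*(-3) = -27/256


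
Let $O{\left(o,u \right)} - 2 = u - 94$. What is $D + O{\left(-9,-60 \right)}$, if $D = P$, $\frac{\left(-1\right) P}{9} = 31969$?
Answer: $-287873$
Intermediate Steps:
$P = -287721$ ($P = \left(-9\right) 31969 = -287721$)
$D = -287721$
$O{\left(o,u \right)} = -92 + u$ ($O{\left(o,u \right)} = 2 + \left(u - 94\right) = 2 + \left(-94 + u\right) = -92 + u$)
$D + O{\left(-9,-60 \right)} = -287721 - 152 = -287873$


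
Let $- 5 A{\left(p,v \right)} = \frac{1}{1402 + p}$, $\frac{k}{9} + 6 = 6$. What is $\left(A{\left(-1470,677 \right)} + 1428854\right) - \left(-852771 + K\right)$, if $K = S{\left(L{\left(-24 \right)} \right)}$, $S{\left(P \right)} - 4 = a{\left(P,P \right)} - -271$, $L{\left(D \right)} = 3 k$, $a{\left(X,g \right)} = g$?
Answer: $\frac{775659001}{340} \approx 2.2814 \cdot 10^{6}$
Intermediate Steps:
$k = 0$ ($k = -54 + 9 \cdot 6 = -54 + 54 = 0$)
$A{\left(p,v \right)} = - \frac{1}{5 \left(1402 + p\right)}$
$L{\left(D \right)} = 0$ ($L{\left(D \right)} = 3 \cdot 0 = 0$)
$S{\left(P \right)} = 275 + P$ ($S{\left(P \right)} = 4 + \left(P - -271\right) = 4 + \left(P + 271\right) = 4 + \left(271 + P\right) = 275 + P$)
$K = 275$ ($K = 275 + 0 = 275$)
$\left(A{\left(-1470,677 \right)} + 1428854\right) - \left(-852771 + K\right) = \left(- \frac{1}{7010 + 5 \left(-1470\right)} + 1428854\right) + \left(852771 - 275\right) = \left(- \frac{1}{7010 - 7350} + 1428854\right) + \left(852771 - 275\right) = \left(- \frac{1}{-340} + 1428854\right) + 852496 = \left(\left(-1\right) \left(- \frac{1}{340}\right) + 1428854\right) + 852496 = \left(\frac{1}{340} + 1428854\right) + 852496 = \frac{485810361}{340} + 852496 = \frac{775659001}{340}$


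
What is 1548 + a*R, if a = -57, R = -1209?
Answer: 70461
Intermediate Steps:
1548 + a*R = 1548 - 57*(-1209) = 1548 + 68913 = 70461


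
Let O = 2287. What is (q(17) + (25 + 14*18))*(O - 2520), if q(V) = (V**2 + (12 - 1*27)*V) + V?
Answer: -76424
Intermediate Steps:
q(V) = V**2 - 14*V (q(V) = (V**2 + (12 - 27)*V) + V = (V**2 - 15*V) + V = V**2 - 14*V)
(q(17) + (25 + 14*18))*(O - 2520) = (17*(-14 + 17) + (25 + 14*18))*(2287 - 2520) = (17*3 + (25 + 252))*(-233) = (51 + 277)*(-233) = 328*(-233) = -76424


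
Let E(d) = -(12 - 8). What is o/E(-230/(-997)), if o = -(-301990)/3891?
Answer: -150995/7782 ≈ -19.403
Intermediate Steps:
o = 301990/3891 (o = -(-301990)/3891 = -46*(-6565/3891) = 301990/3891 ≈ 77.612)
E(d) = -4 (E(d) = -1*4 = -4)
o/E(-230/(-997)) = (301990/3891)/(-4) = (301990/3891)*(-¼) = -150995/7782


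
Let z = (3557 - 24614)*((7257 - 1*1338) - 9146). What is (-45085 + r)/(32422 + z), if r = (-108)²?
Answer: -33421/67983361 ≈ -0.00049161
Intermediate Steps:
r = 11664
z = 67950939 (z = -21057*((7257 - 1338) - 9146) = -21057*(5919 - 9146) = -21057*(-3227) = 67950939)
(-45085 + r)/(32422 + z) = (-45085 + 11664)/(32422 + 67950939) = -33421/67983361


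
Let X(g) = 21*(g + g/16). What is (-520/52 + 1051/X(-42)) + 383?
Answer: 2787973/7497 ≈ 371.88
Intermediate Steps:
X(g) = 357*g/16 (X(g) = 21*(g + g*(1/16)) = 21*(g + g/16) = 21*(17*g/16) = 357*g/16)
(-520/52 + 1051/X(-42)) + 383 = (-520/52 + 1051/(((357/16)*(-42)))) + 383 = (-520*1/52 + 1051/(-7497/8)) + 383 = (-10 + 1051*(-8/7497)) + 383 = (-10 - 8408/7497) + 383 = -83378/7497 + 383 = 2787973/7497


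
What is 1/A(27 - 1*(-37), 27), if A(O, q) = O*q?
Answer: 1/1728 ≈ 0.00057870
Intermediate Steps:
1/A(27 - 1*(-37), 27) = 1/((27 - 1*(-37))*27) = 1/((27 + 37)*27) = 1/(64*27) = 1/1728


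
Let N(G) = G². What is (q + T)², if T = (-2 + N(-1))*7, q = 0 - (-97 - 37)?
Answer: 16129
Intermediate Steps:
q = 134 (q = 0 - 1*(-134) = 0 + 134 = 134)
T = -7 (T = (-2 + (-1)²)*7 = (-2 + 1)*7 = -1*7 = -7)
(q + T)² = (134 - 7)² = 127² = 16129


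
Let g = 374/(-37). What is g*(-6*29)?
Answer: 65076/37 ≈ 1758.8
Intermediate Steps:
g = -374/37 (g = 374*(-1/37) = -374/37 ≈ -10.108)
g*(-6*29) = -(-2244)*29/37 = -374/37*(-174) = 65076/37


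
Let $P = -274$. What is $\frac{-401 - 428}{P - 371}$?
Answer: $\frac{829}{645} \approx 1.2853$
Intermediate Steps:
$\frac{-401 - 428}{P - 371} = \frac{-401 - 428}{-274 - 371} = \frac{-401 - 428}{-645} = \left(-401 - 428\right) \left(- \frac{1}{645}\right) = \left(-829\right) \left(- \frac{1}{645}\right) = \frac{829}{645}$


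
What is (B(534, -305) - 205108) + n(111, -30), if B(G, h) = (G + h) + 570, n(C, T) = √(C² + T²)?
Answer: -204309 + 3*√1469 ≈ -2.0419e+5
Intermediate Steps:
B(G, h) = 570 + G + h
(B(534, -305) - 205108) + n(111, -30) = ((570 + 534 - 305) - 205108) + √(111² + (-30)²) = (799 - 205108) + √(12321 + 900) = -204309 + √13221 = -204309 + 3*√1469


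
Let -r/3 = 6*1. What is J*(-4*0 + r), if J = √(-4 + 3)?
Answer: -18*I ≈ -18.0*I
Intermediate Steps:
r = -18 ≈ -18.000
J = I (J = √(-1) = I ≈ 1.0*I)
J*(-4*0 + r) = I*(-4*0 - 18) = I*(0 - 18) = I*(-18) = -18*I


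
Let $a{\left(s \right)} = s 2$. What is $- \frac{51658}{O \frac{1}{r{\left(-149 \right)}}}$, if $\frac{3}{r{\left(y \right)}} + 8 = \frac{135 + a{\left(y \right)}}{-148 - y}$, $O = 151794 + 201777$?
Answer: $\frac{51658}{20153547} \approx 0.0025632$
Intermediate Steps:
$a{\left(s \right)} = 2 s$
$O = 353571$
$r{\left(y \right)} = \frac{3}{-8 + \frac{135 + 2 y}{-148 - y}}$
$- \frac{51658}{O \frac{1}{r{\left(-149 \right)}}} = - \frac{51658}{353571 \frac{1}{3 \frac{1}{1319 + 10 \left(-149\right)} \left(-148 - -149\right)}} = - \frac{51658}{353571 \frac{1}{3 \frac{1}{1319 - 1490} \left(-148 + 149\right)}} = - \frac{51658}{353571 \frac{1}{3 \frac{1}{-171} \cdot 1}} = - \frac{51658}{353571 \frac{1}{3 \left(- \frac{1}{171}\right) 1}} = - \frac{51658}{353571 \frac{1}{- \frac{1}{57}}} = - \frac{51658}{353571 \left(-57\right)} = - \frac{51658}{-20153547} = \left(-51658\right) \left(- \frac{1}{20153547}\right) = \frac{51658}{20153547}$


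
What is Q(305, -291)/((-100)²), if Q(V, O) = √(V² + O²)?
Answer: √177706/10000 ≈ 0.042155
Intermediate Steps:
Q(V, O) = √(O² + V²)
Q(305, -291)/((-100)²) = √((-291)² + 305²)/((-100)²) = √(84681 + 93025)/10000 = √177706*(1/10000) = √177706/10000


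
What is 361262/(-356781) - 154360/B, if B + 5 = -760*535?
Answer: -6121214690/9671262567 ≈ -0.63293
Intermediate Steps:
B = -406605 (B = -5 - 760*535 = -5 - 406600 = -406605)
361262/(-356781) - 154360/B = 361262/(-356781) - 154360/(-406605) = 361262*(-1/356781) - 154360*(-1/406605) = -361262/356781 + 30872/81321 = -6121214690/9671262567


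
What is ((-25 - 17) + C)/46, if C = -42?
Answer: -42/23 ≈ -1.8261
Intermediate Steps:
((-25 - 17) + C)/46 = ((-25 - 17) - 42)/46 = (-42 - 42)*(1/46) = -84*1/46 = -42/23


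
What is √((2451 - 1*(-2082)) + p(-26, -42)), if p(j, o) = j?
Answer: √4507 ≈ 67.134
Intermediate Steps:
√((2451 - 1*(-2082)) + p(-26, -42)) = √((2451 - 1*(-2082)) - 26) = √((2451 + 2082) - 26) = √(4533 - 26) = √4507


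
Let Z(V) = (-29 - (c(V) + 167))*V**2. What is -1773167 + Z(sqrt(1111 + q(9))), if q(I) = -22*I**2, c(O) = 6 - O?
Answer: -1637625 - 671*I*sqrt(671) ≈ -1.6376e+6 - 17381.0*I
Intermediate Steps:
Z(V) = V**2*(-202 + V) (Z(V) = (-29 - ((6 - V) + 167))*V**2 = (-29 - (173 - V))*V**2 = (-29 + (-173 + V))*V**2 = (-202 + V)*V**2 = V**2*(-202 + V))
-1773167 + Z(sqrt(1111 + q(9))) = -1773167 + (sqrt(1111 - 22*9**2))**2*(-202 + sqrt(1111 - 22*9**2)) = -1773167 + (sqrt(1111 - 22*81))**2*(-202 + sqrt(1111 - 22*81)) = -1773167 + (sqrt(1111 - 1782))**2*(-202 + sqrt(1111 - 1782)) = -1773167 + (sqrt(-671))**2*(-202 + sqrt(-671)) = -1773167 + (I*sqrt(671))**2*(-202 + I*sqrt(671)) = -1773167 - 671*(-202 + I*sqrt(671)) = -1773167 + (135542 - 671*I*sqrt(671)) = -1637625 - 671*I*sqrt(671)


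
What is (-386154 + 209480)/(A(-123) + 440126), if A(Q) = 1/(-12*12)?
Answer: -25441056/63378143 ≈ -0.40142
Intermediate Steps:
A(Q) = -1/144 (A(Q) = 1/(-144) = -1/144)
(-386154 + 209480)/(A(-123) + 440126) = (-386154 + 209480)/(-1/144 + 440126) = -176674/63378143/144 = -176674*144/63378143 = -25441056/63378143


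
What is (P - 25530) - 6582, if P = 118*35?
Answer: -27982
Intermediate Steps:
P = 4130
(P - 25530) - 6582 = (4130 - 25530) - 6582 = -21400 - 6582 = -27982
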